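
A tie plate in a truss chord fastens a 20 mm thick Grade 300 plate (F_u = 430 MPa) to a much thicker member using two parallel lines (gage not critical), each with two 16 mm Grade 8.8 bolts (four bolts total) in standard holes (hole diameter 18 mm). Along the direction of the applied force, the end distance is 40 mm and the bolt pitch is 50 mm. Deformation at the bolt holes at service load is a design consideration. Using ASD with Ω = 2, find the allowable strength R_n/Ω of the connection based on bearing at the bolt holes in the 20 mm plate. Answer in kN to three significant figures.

650 kN

Per bolt r_n = 1.2 l_c t F_u ≤ 2.4 d t F_u; upper limit = 2.4 × 16 × 20 × 430 / 1000 = 330.2 kN.
Edge bolt: l_c = 40 − 18/2 = 31 mm → 1.2 × 31 × 20 × 430 / 1000 = 319.9 → r_n = 319.9 kN.
Interior bolts: l_c = 50 − 18 = 32 mm → 1.2 × 32 × 20 × 430 / 1000 = 330.2 → r_n = 330.2 kN.
R_n = 2 × 319.9 + 2 × 330.2 = 1300 kN.
Allowable strength R_n/Ω = 1300 / 2 = 650 kN.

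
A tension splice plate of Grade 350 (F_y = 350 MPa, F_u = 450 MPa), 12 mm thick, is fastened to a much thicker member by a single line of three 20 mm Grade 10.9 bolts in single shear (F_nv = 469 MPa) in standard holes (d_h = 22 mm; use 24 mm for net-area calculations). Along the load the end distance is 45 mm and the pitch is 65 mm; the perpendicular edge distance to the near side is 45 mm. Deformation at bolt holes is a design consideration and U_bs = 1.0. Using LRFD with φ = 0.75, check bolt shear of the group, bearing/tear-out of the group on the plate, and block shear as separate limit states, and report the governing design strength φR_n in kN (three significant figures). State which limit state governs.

332 kN (bolt shear governs)

Bolt shear: A_b = π·20²/4 = 314.2 mm²; R_n = 469 × 314.2 × 3 × 1 / 1000 = 442 kN → 0.75 × 442 = 332 kN.
Bearing: edge l_c = 34, r_n = 220.3 kN; interior l_c = 43, r_n = 259.2 kN; R_n = 220.3 + 2·259.2 = 738.7 kN → 554 kN.
Block shear: A_gv = 2100, A_nv = 1380, A_nt = 396 mm²; R_n = min(0.6F_uA_nv, 0.6F_yA_gv) + U_bs·F_u·A_nt = 550.8 kN → 413 kN.
Bolt shear governs: 332 kN.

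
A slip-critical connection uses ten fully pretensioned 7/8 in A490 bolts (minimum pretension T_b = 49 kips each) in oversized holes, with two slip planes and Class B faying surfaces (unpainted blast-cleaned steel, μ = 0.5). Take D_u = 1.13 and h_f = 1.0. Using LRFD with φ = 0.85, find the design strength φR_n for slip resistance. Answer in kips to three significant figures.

R_n = μ · D_u · h_f · T_b · n_s · n_b = 0.5 × 1.13 × 1.0 × 49 × 2 × 10 = 553.7 kips.
Design strength φR_n = 0.85 × 553.7 = 471 kips.

471 kips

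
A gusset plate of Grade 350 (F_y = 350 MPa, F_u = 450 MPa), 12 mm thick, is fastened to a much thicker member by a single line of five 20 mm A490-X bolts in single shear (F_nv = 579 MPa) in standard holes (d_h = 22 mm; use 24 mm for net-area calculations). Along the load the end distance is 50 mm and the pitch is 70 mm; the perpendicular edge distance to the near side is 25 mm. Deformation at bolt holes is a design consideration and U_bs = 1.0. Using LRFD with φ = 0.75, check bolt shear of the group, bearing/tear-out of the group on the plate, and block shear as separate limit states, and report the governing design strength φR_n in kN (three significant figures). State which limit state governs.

Bolt shear: A_b = π·20²/4 = 314.2 mm²; R_n = 579 × 314.2 × 5 × 1 / 1000 = 909.5 kN → 0.75 × 909.5 = 682 kN.
Bearing: edge l_c = 39, r_n = 252.7 kN; interior l_c = 48, r_n = 259.2 kN; R_n = 252.7 + 4·259.2 = 1290 kN → 967 kN.
Block shear: A_gv = 3960, A_nv = 2664, A_nt = 156 mm²; R_n = min(0.6F_uA_nv, 0.6F_yA_gv) + U_bs·F_u·A_nt = 789.5 kN → 592 kN.
Block shear governs: 592 kN.

592 kN (block shear governs)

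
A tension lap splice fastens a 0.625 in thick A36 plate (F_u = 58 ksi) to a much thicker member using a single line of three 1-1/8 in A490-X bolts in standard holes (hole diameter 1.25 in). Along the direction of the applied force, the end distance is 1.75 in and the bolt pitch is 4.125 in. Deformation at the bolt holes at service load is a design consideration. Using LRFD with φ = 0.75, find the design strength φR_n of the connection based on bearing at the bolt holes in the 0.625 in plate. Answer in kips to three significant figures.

184 kips

Per bolt r_n = 1.2 l_c t F_u ≤ 2.4 d t F_u; upper limit = 2.4 × 1.125 × 0.625 × 58 = 97.87 kips.
Edge bolt: l_c = 1.75 − 1.25/2 = 1.125 in → 1.2 × 1.125 × 0.625 × 58 = 48.94 → r_n = 48.94 kips.
Interior bolts: l_c = 4.125 − 1.25 = 2.875 in → 1.2 × 2.875 × 0.625 × 58 = 125.1 → r_n = 97.87 kips.
R_n = 1 × 48.94 + 2 × 97.87 = 244.7 kips.
Design strength φR_n = 0.75 × 244.7 = 184 kips.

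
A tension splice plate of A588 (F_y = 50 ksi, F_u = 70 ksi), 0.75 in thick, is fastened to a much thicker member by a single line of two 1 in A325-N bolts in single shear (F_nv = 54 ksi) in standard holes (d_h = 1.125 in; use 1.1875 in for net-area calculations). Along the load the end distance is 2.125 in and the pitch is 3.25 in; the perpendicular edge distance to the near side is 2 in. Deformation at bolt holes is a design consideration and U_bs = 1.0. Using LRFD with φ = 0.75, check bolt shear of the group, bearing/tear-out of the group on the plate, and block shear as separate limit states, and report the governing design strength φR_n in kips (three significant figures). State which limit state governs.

63.6 kips (bolt shear governs)

Bolt shear: A_b = π·1²/4 = 0.7854 in²; R_n = 54 × 0.7854 × 2 × 1 = 84.82 kips → 0.75 × 84.82 = 63.6 kips.
Bearing: edge l_c = 1.562, r_n = 98.44 kips; interior l_c = 2.125, r_n = 126 kips; R_n = 98.44 + 1·126 = 224.4 kips → 168 kips.
Block shear: A_gv = 4.031, A_nv = 2.695, A_nt = 1.055 in²; R_n = min(0.6F_uA_nv, 0.6F_yA_gv) + U_bs·F_u·A_nt = 187 kips → 140 kips.
Bolt shear governs: 63.6 kips.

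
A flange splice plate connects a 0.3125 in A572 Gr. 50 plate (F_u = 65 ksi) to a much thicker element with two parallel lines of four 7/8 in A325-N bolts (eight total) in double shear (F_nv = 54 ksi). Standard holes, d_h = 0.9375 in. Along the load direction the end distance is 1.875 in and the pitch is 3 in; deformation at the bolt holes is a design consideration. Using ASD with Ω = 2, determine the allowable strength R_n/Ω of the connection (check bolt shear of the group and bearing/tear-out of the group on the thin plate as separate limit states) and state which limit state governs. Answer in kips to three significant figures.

Bolt shear: A_b = π·0.875²/4 = 0.6013 in²; R_n = 54 × 0.6013 × 8 × 2 = 519.5 kips → 519.5 / 2 = 260 kips.
Bearing (1.2 l_c t F_u ≤ 2.4 d t F_u): upper limit = 2.4·0.875·0.3125·65 = 42.66 kips.
  Edge l_c = 1.875 − 0.9375/2 = 1.406 → r_n = 34.28 kips; interior l_c = 3 − 0.9375 = 2.062 → r_n = 42.66 kips.
  R_n,bearing = 2·34.28 + 6·42.66 = 324.5 kips → 324.5 / 2 = 162 kips.
Bearing governs: 162 kips.

162 kips (bearing governs)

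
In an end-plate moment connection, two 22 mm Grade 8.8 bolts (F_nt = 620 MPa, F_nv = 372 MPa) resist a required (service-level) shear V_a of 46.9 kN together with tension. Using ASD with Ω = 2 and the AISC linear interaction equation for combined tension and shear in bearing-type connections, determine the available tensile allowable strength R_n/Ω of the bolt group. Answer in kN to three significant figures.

228 kN

A_b = π·22²/4 = 380.1 mm²; f_rv = 46.9 × 1000 / (2 × 380.1) = 61.69 MPa.
F'_nt = 1.3 F_nt − (Ω F_nt / F_nv) f_rv = 1.3·620 − (2·620/372)·61.69 = 600.4 MPa, capped at F_nt → F'_nt = 600.4 MPa.
R_n = F'_nt · A_b · n = 600.4 × 380.1 × 2 / 1000 = 456.4 kN.
Allowable strength R_n/Ω = 456.4 / 2 = 228 kN.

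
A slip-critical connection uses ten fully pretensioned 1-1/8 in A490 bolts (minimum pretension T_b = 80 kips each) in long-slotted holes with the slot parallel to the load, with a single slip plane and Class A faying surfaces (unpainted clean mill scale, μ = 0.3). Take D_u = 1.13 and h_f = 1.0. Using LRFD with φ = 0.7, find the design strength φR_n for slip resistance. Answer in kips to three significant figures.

R_n = μ · D_u · h_f · T_b · n_s · n_b = 0.3 × 1.13 × 1.0 × 80 × 1 × 10 = 271.2 kips.
Design strength φR_n = 0.7 × 271.2 = 190 kips.

190 kips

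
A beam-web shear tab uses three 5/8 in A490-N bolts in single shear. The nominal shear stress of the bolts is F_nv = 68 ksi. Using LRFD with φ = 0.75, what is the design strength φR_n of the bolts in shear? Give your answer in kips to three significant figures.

46.9 kips

A_b = π × 0.625² / 4 = 0.3068 in².
R_n = F_nv · A_b · n · n_s = 68 × 0.3068 × 3 × 1 = 62.59 kips.
Design strength φR_n = 0.75 × 62.59 = 46.9 kips.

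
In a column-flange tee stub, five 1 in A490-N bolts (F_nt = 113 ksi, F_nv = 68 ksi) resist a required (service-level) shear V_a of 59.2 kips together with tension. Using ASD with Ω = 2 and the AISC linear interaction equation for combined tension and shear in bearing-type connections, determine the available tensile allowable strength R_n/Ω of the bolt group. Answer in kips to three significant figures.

190 kips

A_b = π·1²/4 = 0.7854 in²; f_rv = 59.2 / (5 × 0.7854) = 15.08 ksi.
F'_nt = 1.3 F_nt − (Ω F_nt / F_nv) f_rv = 1.3·113 − (2·113/68)·15.08 = 96.8 ksi, capped at F_nt → F'_nt = 96.8 ksi.
R_n = F'_nt · A_b · n = 96.8 × 0.7854 × 5 = 380.1 kips.
Allowable strength R_n/Ω = 380.1 / 2 = 190 kips.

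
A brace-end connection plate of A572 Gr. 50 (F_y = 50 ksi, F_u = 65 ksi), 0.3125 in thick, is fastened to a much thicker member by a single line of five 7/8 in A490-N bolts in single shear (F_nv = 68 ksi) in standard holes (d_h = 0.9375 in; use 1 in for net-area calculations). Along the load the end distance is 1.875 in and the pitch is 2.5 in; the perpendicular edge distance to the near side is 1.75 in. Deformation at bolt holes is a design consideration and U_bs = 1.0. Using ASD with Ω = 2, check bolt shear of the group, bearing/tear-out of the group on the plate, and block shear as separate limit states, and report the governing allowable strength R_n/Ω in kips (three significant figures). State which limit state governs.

57.6 kips (block shear governs)

Bolt shear: A_b = π·0.875²/4 = 0.6013 in²; R_n = 68 × 0.6013 × 5 × 1 = 204.4 kips → 204.4 / 2 = 102 kips.
Bearing: edge l_c = 1.406, r_n = 34.28 kips; interior l_c = 1.562, r_n = 38.09 kips; R_n = 34.28 + 4·38.09 = 186.6 kips → 93.3 kips.
Block shear: A_gv = 3.711, A_nv = 2.305, A_nt = 0.3906 in²; R_n = min(0.6F_uA_nv, 0.6F_yA_gv) + U_bs·F_u·A_nt = 115.3 kips → 57.6 kips.
Block shear governs: 57.6 kips.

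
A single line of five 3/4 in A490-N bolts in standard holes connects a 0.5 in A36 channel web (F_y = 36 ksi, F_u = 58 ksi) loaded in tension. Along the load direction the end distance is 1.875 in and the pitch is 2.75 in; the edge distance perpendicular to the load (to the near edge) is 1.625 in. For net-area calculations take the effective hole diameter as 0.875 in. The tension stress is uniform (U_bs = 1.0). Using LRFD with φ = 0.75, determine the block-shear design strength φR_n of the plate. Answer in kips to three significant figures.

130 kips

Shear plane L_v = 1.875 + 4·2.75 = 12.88 in; A_gv = 12.88 × 0.5 = 6.438 in².
A_nv = (12.88 − 4.5·0.875) × 0.5 = 4.469 in².
A_nt = (1.625 − 0.5·0.875) × 0.5 = 0.5938 in².
0.6 F_u A_nv = 155.5 kips; 0.6 F_y A_gv = 139 kips → shear yielding governs the shear term.
R_n = 139 + 1.0 × 58 × 0.5938 = 173.5 kips.
Design strength φR_n = 0.75 × 173.5 = 130 kips.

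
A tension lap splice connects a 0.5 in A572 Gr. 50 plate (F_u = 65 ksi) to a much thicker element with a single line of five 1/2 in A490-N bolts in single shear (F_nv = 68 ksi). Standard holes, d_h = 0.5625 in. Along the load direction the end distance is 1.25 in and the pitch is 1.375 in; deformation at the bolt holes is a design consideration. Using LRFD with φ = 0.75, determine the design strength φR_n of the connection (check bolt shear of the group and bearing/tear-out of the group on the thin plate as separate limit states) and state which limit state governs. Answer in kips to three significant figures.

50.1 kips (bolt shear governs)

Bolt shear: A_b = π·0.5²/4 = 0.1963 in²; R_n = 68 × 0.1963 × 5 × 1 = 66.76 kips → 0.75 × 66.76 = 50.1 kips.
Bearing (1.2 l_c t F_u ≤ 2.4 d t F_u): upper limit = 2.4·0.5·0.5·65 = 39 kips.
  Edge l_c = 1.25 − 0.5625/2 = 0.9688 → r_n = 37.78 kips; interior l_c = 1.375 − 0.5625 = 0.8125 → r_n = 31.69 kips.
  R_n,bearing = 1·37.78 + 4·31.69 = 164.5 kips → 0.75 × 164.5 = 123 kips.
Bolt shear governs: 50.1 kips.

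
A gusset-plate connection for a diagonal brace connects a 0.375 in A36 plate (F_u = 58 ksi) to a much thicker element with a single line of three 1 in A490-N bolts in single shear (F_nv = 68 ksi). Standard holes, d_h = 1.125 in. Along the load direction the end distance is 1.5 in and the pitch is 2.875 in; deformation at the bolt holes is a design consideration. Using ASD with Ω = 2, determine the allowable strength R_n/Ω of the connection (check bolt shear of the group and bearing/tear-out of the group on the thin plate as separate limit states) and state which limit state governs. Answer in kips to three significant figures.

57.9 kips (bearing governs)

Bolt shear: A_b = π·1²/4 = 0.7854 in²; R_n = 68 × 0.7854 × 3 × 1 = 160.2 kips → 160.2 / 2 = 80.1 kips.
Bearing (1.2 l_c t F_u ≤ 2.4 d t F_u): upper limit = 2.4·1·0.375·58 = 52.2 kips.
  Edge l_c = 1.5 − 1.125/2 = 0.9375 → r_n = 24.47 kips; interior l_c = 2.875 − 1.125 = 1.75 → r_n = 45.68 kips.
  R_n,bearing = 1·24.47 + 2·45.68 = 115.8 kips → 115.8 / 2 = 57.9 kips.
Bearing governs: 57.9 kips.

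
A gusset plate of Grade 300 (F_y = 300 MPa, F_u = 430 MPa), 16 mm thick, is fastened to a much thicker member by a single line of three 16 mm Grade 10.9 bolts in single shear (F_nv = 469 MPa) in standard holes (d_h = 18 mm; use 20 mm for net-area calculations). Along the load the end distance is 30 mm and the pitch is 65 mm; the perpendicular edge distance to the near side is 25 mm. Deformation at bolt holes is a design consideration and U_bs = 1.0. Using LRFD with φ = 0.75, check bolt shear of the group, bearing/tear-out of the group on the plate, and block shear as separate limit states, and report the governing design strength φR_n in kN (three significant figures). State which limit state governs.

Bolt shear: A_b = π·16²/4 = 201.1 mm²; R_n = 469 × 201.1 × 3 × 1 / 1000 = 282.9 kN → 0.75 × 282.9 = 212 kN.
Bearing: edge l_c = 21, r_n = 173.4 kN; interior l_c = 47, r_n = 264.2 kN; R_n = 173.4 + 2·264.2 = 701.8 kN → 526 kN.
Block shear: A_gv = 2560, A_nv = 1760, A_nt = 240 mm²; R_n = min(0.6F_uA_nv, 0.6F_yA_gv) + U_bs·F_u·A_nt = 557.3 kN → 418 kN.
Bolt shear governs: 212 kN.

212 kN (bolt shear governs)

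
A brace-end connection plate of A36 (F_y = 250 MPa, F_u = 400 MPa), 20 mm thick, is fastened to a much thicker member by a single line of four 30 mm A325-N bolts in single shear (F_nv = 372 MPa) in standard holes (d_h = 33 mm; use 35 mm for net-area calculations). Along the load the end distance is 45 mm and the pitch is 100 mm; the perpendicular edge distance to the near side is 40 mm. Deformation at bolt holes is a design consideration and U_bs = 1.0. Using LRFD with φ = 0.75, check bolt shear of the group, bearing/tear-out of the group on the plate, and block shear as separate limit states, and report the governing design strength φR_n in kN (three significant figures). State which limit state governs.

789 kN (bolt shear governs)

Bolt shear: A_b = π·30²/4 = 706.9 mm²; R_n = 372 × 706.9 × 4 × 1 / 1000 = 1052 kN → 0.75 × 1052 = 789 kN.
Bearing: edge l_c = 28.5, r_n = 273.6 kN; interior l_c = 67, r_n = 576 kN; R_n = 273.6 + 3·576 = 2002 kN → 1500 kN.
Block shear: A_gv = 6900, A_nv = 4450, A_nt = 450 mm²; R_n = min(0.6F_uA_nv, 0.6F_yA_gv) + U_bs·F_u·A_nt = 1215 kN → 911 kN.
Bolt shear governs: 789 kN.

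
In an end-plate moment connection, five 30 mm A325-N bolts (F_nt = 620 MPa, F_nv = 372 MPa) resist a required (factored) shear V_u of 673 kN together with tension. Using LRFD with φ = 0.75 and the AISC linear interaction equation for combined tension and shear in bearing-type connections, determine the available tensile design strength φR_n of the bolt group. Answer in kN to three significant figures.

A_b = π·30²/4 = 706.9 mm²; f_rv = 673 × 1000 / (5 × 706.9) = 190.4 MPa.
F'_nt = 1.3 F_nt − (F_nt / φF_nv) f_rv = 1.3·620 − (620/(0.75·372))·190.4 = 382.8 MPa, capped at F_nt → F'_nt = 382.8 MPa.
R_n = F'_nt · A_b · n = 382.8 × 706.9 × 5 / 1000 = 1353 kN.
Design strength φR_n = 0.75 × 1353 = 1010 kN.

1010 kN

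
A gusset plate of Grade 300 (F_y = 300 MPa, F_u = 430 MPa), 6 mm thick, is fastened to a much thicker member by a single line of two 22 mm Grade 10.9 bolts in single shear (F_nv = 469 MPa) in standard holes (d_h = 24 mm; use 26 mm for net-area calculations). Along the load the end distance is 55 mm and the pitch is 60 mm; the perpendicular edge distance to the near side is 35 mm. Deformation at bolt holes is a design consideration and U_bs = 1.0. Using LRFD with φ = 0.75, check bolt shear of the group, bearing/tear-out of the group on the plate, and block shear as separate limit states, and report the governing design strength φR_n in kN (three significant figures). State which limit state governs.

Bolt shear: A_b = π·22²/4 = 380.1 mm²; R_n = 469 × 380.1 × 2 × 1 / 1000 = 356.6 kN → 0.75 × 356.6 = 267 kN.
Bearing: edge l_c = 43, r_n = 133.1 kN; interior l_c = 36, r_n = 111.5 kN; R_n = 133.1 + 1·111.5 = 244.6 kN → 183 kN.
Block shear: A_gv = 690, A_nv = 456, A_nt = 132 mm²; R_n = min(0.6F_uA_nv, 0.6F_yA_gv) + U_bs·F_u·A_nt = 174.4 kN → 131 kN.
Block shear governs: 131 kN.

131 kN (block shear governs)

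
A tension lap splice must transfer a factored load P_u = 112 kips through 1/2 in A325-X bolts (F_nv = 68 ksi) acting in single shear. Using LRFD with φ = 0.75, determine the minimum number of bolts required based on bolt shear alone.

A_b = π·0.5²/4 = 0.1963 in².
Per-bolt design strength φR_n = 0.75 × 68 × 0.1963 × 1 = 10.01 kips.
n ≥ 112 / 10.01 = 11.18 → use 12 bolts.

12 bolts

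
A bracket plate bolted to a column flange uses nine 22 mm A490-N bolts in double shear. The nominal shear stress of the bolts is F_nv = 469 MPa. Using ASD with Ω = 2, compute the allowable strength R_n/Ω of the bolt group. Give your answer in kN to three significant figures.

1600 kN

A_b = π × 22² / 4 = 380.1 mm².
R_n = F_nv · A_b · n · n_s = 469 × 380.1 × 9 × 2 / 1000 = 3209 kN.
Allowable strength R_n/Ω = 3209 / 2 = 1600 kN.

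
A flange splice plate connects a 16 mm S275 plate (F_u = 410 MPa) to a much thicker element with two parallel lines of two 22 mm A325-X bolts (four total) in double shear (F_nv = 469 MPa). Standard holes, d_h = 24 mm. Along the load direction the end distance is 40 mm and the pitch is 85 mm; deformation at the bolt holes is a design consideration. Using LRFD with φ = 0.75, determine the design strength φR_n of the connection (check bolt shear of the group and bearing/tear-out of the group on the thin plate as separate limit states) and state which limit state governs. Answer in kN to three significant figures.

850 kN (bearing governs)

Bolt shear: A_b = π·22²/4 = 380.1 mm²; R_n = 469 × 380.1 × 4 × 2 / 1000 = 1426 kN → 0.75 × 1426 = 1070 kN.
Bearing (1.2 l_c t F_u ≤ 2.4 d t F_u): upper limit = 2.4·22·16·410 / 1000 = 346.4 kN.
  Edge l_c = 40 − 24/2 = 28 → r_n = 220.4 kN; interior l_c = 85 − 24 = 61 → r_n = 346.4 kN.
  R_n,bearing = 2·220.4 + 2·346.4 = 1134 kN → 0.75 × 1134 = 850 kN.
Bearing governs: 850 kN.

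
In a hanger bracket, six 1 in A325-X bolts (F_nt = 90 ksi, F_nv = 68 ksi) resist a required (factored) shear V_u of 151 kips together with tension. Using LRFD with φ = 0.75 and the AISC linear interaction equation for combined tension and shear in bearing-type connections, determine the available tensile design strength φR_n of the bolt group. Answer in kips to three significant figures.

214 kips

A_b = π·1²/4 = 0.7854 in²; f_rv = 151 / (6 × 0.7854) = 32.04 ksi.
F'_nt = 1.3 F_nt − (F_nt / φF_nv) f_rv = 1.3·90 − (90/(0.75·68))·32.04 = 60.45 ksi, capped at F_nt → F'_nt = 60.45 ksi.
R_n = F'_nt · A_b · n = 60.45 × 0.7854 × 6 = 284.9 kips.
Design strength φR_n = 0.75 × 284.9 = 214 kips.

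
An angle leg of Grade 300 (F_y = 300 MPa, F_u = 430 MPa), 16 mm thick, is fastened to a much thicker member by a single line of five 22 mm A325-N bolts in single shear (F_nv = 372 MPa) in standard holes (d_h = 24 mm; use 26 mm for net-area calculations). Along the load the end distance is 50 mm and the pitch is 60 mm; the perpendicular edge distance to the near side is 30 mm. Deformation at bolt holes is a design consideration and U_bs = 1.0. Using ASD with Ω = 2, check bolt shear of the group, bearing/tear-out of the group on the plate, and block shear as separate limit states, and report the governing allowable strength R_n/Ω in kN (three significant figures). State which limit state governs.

354 kN (bolt shear governs)

Bolt shear: A_b = π·22²/4 = 380.1 mm²; R_n = 372 × 380.1 × 5 × 1 / 1000 = 707 kN → 707 / 2 = 354 kN.
Bearing: edge l_c = 38, r_n = 313.7 kN; interior l_c = 36, r_n = 297.2 kN; R_n = 313.7 + 4·297.2 = 1503 kN → 751 kN.
Block shear: A_gv = 4640, A_nv = 2768, A_nt = 272 mm²; R_n = min(0.6F_uA_nv, 0.6F_yA_gv) + U_bs·F_u·A_nt = 831.1 kN → 416 kN.
Bolt shear governs: 354 kN.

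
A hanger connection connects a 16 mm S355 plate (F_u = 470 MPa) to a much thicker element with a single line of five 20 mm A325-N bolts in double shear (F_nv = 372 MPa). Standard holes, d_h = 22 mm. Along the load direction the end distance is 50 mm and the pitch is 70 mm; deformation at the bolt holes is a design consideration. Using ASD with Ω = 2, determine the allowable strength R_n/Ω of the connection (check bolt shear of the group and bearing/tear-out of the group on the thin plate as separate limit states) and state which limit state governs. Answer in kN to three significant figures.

Bolt shear: A_b = π·20²/4 = 314.2 mm²; R_n = 372 × 314.2 × 5 × 2 / 1000 = 1169 kN → 1169 / 2 = 584 kN.
Bearing (1.2 l_c t F_u ≤ 2.4 d t F_u): upper limit = 2.4·20·16·470 / 1000 = 361 kN.
  Edge l_c = 50 − 22/2 = 39 → r_n = 351.9 kN; interior l_c = 70 − 22 = 48 → r_n = 361 kN.
  R_n,bearing = 1·351.9 + 4·361 = 1796 kN → 1796 / 2 = 898 kN.
Bolt shear governs: 584 kN.

584 kN (bolt shear governs)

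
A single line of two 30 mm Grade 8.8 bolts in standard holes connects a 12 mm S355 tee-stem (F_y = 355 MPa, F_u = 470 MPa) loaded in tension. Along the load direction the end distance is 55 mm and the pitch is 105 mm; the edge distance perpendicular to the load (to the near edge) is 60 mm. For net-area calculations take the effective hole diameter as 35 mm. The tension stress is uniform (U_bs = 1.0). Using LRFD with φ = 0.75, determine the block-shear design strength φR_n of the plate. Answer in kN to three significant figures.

Shear plane L_v = 55 + 1·105 = 160 mm; A_gv = 160 × 12 = 1920 mm².
A_nv = (160 − 1.5·35) × 12 = 1290 mm².
A_nt = (60 − 0.5·35) × 12 = 510 mm².
0.6 F_u A_nv = 363.8 kN; 0.6 F_y A_gv = 409 kN → shear rupture governs the shear term.
R_n = 363.8 + 1.0 × 470 × 510 / 1000 = 603.5 kN.
Design strength φR_n = 0.75 × 603.5 = 453 kN.

453 kN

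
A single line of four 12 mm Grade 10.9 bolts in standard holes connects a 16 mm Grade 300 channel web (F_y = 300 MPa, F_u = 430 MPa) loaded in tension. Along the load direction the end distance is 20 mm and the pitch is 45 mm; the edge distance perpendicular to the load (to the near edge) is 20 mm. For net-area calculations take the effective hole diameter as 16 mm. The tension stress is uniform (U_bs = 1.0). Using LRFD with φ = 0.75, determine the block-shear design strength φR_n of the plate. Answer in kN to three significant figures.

Shear plane L_v = 20 + 3·45 = 155 mm; A_gv = 155 × 16 = 2480 mm².
A_nv = (155 − 3.5·16) × 16 = 1584 mm².
A_nt = (20 − 0.5·16) × 16 = 192 mm².
0.6 F_u A_nv = 408.7 kN; 0.6 F_y A_gv = 446.4 kN → shear rupture governs the shear term.
R_n = 408.7 + 1.0 × 430 × 192 / 1000 = 491.2 kN.
Design strength φR_n = 0.75 × 491.2 = 368 kN.

368 kN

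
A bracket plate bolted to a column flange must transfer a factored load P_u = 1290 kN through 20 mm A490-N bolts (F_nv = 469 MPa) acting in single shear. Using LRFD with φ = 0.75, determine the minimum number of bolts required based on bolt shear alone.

A_b = π·20²/4 = 314.2 mm².
Per-bolt design strength φR_n = 0.75 × 469 × 314.2 × 1 / 1000 = 110.5 kN.
n ≥ 1290 / 110.5 = 11.67 → use 12 bolts.

12 bolts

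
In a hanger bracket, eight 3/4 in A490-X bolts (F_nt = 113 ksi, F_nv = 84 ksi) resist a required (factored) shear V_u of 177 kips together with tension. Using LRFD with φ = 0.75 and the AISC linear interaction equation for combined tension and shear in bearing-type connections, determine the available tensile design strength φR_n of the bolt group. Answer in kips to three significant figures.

A_b = π·0.75²/4 = 0.4418 in²; f_rv = 177 / (8 × 0.4418) = 50.08 ksi.
F'_nt = 1.3 F_nt − (F_nt / φF_nv) f_rv = 1.3·113 − (113/(0.75·84))·50.08 = 57.07 ksi, capped at F_nt → F'_nt = 57.07 ksi.
R_n = F'_nt · A_b · n = 57.07 × 0.4418 × 8 = 201.7 kips.
Design strength φR_n = 0.75 × 201.7 = 151 kips.

151 kips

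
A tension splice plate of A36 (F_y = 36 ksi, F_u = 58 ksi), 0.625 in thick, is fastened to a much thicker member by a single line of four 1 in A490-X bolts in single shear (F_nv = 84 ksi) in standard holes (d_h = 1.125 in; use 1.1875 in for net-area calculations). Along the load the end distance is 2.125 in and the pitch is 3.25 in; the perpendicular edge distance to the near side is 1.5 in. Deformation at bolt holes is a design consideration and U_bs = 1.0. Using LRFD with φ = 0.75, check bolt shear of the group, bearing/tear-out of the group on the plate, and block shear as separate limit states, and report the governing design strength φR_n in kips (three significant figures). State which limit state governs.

Bolt shear: A_b = π·1²/4 = 0.7854 in²; R_n = 84 × 0.7854 × 4 × 1 = 263.9 kips → 0.75 × 263.9 = 198 kips.
Bearing: edge l_c = 1.562, r_n = 67.97 kips; interior l_c = 2.125, r_n = 87 kips; R_n = 67.97 + 3·87 = 329 kips → 247 kips.
Block shear: A_gv = 7.422, A_nv = 4.824, A_nt = 0.5664 in²; R_n = min(0.6F_uA_nv, 0.6F_yA_gv) + U_bs·F_u·A_nt = 193.2 kips → 145 kips.
Block shear governs: 145 kips.

145 kips (block shear governs)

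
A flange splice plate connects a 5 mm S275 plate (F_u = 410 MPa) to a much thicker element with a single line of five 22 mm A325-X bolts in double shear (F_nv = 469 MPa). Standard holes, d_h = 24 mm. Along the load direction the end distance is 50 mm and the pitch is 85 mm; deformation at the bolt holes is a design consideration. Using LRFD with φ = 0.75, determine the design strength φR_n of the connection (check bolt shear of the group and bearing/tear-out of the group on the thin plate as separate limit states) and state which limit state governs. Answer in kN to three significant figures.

395 kN (bearing governs)

Bolt shear: A_b = π·22²/4 = 380.1 mm²; R_n = 469 × 380.1 × 5 × 2 / 1000 = 1783 kN → 0.75 × 1783 = 1340 kN.
Bearing (1.2 l_c t F_u ≤ 2.4 d t F_u): upper limit = 2.4·22·5·410 / 1000 = 108.2 kN.
  Edge l_c = 50 − 24/2 = 38 → r_n = 93.48 kN; interior l_c = 85 − 24 = 61 → r_n = 108.2 kN.
  R_n,bearing = 1·93.48 + 4·108.2 = 526.4 kN → 0.75 × 526.4 = 395 kN.
Bearing governs: 395 kN.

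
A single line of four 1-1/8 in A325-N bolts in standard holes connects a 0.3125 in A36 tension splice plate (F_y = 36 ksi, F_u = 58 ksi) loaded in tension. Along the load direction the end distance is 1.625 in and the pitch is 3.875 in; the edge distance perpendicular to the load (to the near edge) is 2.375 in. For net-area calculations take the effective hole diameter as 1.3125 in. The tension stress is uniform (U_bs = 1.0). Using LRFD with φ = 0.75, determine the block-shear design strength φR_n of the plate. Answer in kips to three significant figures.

Shear plane L_v = 1.625 + 3·3.875 = 13.25 in; A_gv = 13.25 × 0.3125 = 4.141 in².
A_nv = (13.25 − 3.5·1.3125) × 0.3125 = 2.705 in².
A_nt = (2.375 − 0.5·1.3125) × 0.3125 = 0.5371 in².
0.6 F_u A_nv = 94.14 kips; 0.6 F_y A_gv = 89.44 kips → shear yielding governs the shear term.
R_n = 89.44 + 1.0 × 58 × 0.5371 = 120.6 kips.
Design strength φR_n = 0.75 × 120.6 = 90.4 kips.

90.4 kips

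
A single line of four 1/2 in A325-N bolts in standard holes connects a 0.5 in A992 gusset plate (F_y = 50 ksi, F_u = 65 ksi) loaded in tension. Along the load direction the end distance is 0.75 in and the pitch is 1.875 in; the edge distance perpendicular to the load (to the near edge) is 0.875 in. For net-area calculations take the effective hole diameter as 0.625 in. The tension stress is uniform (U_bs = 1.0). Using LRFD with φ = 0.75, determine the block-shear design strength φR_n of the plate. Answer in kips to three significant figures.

Shear plane L_v = 0.75 + 3·1.875 = 6.375 in; A_gv = 6.375 × 0.5 = 3.188 in².
A_nv = (6.375 − 3.5·0.625) × 0.5 = 2.094 in².
A_nt = (0.875 − 0.5·0.625) × 0.5 = 0.2812 in².
0.6 F_u A_nv = 81.66 kips; 0.6 F_y A_gv = 95.62 kips → shear rupture governs the shear term.
R_n = 81.66 + 1.0 × 65 × 0.2812 = 99.94 kips.
Design strength φR_n = 0.75 × 99.94 = 75 kips.

75 kips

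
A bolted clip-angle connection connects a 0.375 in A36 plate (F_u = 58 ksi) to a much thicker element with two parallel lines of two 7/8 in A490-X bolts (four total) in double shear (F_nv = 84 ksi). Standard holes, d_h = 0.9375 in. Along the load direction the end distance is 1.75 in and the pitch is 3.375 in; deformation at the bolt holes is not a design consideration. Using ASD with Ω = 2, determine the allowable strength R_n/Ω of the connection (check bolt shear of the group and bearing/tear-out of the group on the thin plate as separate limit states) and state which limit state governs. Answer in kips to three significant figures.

Bolt shear: A_b = π·0.875²/4 = 0.6013 in²; R_n = 84 × 0.6013 × 4 × 2 = 404.1 kips → 404.1 / 2 = 202 kips.
Bearing (1.5 l_c t F_u ≤ 3.0 d t F_u): upper limit = 3.0·0.875·0.375·58 = 57.09 kips.
  Edge l_c = 1.75 − 0.9375/2 = 1.281 → r_n = 41.8 kips; interior l_c = 3.375 − 0.9375 = 2.438 → r_n = 57.09 kips.
  R_n,bearing = 2·41.8 + 2·57.09 = 197.8 kips → 197.8 / 2 = 98.9 kips.
Bearing governs: 98.9 kips.

98.9 kips (bearing governs)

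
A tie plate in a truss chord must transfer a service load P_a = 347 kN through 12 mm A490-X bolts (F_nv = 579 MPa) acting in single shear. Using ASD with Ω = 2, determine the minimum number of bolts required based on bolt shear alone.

A_b = π·12²/4 = 113.1 mm².
Per-bolt allowable strength R_n/Ω = 579 × 113.1 × 1 / 1000 / 2 = 32.74 kN.
n ≥ 347 / 32.74 = 10.6 → use 11 bolts.

11 bolts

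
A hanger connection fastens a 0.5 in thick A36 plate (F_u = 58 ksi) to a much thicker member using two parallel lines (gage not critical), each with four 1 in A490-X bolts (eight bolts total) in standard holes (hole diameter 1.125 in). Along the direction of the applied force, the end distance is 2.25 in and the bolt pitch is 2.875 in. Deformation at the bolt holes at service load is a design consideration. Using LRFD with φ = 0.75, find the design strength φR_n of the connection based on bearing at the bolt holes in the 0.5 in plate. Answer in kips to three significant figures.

362 kips

Per bolt r_n = 1.2 l_c t F_u ≤ 2.4 d t F_u; upper limit = 2.4 × 1 × 0.5 × 58 = 69.6 kips.
Edge bolt: l_c = 2.25 − 1.125/2 = 1.688 in → 1.2 × 1.688 × 0.5 × 58 = 58.72 → r_n = 58.72 kips.
Interior bolts: l_c = 2.875 − 1.125 = 1.75 in → 1.2 × 1.75 × 0.5 × 58 = 60.9 → r_n = 60.9 kips.
R_n = 2 × 58.72 + 6 × 60.9 = 482.9 kips.
Design strength φR_n = 0.75 × 482.9 = 362 kips.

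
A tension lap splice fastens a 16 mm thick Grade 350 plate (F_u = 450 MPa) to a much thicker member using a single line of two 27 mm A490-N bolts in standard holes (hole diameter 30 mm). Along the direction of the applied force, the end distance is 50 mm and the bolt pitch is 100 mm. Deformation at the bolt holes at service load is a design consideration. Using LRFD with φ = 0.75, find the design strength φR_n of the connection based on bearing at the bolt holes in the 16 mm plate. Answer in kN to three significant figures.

Per bolt r_n = 1.2 l_c t F_u ≤ 2.4 d t F_u; upper limit = 2.4 × 27 × 16 × 450 / 1000 = 466.6 kN.
Edge bolt: l_c = 50 − 30/2 = 35 mm → 1.2 × 35 × 16 × 450 / 1000 = 302.4 → r_n = 302.4 kN.
Interior bolts: l_c = 100 − 30 = 70 mm → 1.2 × 70 × 16 × 450 / 1000 = 604.8 → r_n = 466.6 kN.
R_n = 1 × 302.4 + 1 × 466.6 = 769 kN.
Design strength φR_n = 0.75 × 769 = 577 kN.

577 kN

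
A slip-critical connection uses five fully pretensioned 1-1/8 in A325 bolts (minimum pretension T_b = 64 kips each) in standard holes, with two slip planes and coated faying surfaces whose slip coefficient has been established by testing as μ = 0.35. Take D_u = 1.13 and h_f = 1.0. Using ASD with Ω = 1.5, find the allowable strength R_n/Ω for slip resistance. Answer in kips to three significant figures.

R_n = μ · D_u · h_f · T_b · n_s · n_b = 0.35 × 1.13 × 1.0 × 64 × 2 × 5 = 253.1 kips.
Allowable strength R_n/Ω = 253.1 / 1.5 = 169 kips.

169 kips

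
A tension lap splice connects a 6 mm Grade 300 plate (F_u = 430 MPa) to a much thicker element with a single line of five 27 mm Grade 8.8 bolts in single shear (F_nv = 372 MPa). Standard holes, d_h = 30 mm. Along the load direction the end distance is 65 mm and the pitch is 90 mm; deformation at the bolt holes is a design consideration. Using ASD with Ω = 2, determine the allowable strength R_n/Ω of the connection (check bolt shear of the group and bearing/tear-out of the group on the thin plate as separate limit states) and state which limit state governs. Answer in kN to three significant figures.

412 kN (bearing governs)

Bolt shear: A_b = π·27²/4 = 572.6 mm²; R_n = 372 × 572.6 × 5 × 1 / 1000 = 1065 kN → 1065 / 2 = 532 kN.
Bearing (1.2 l_c t F_u ≤ 2.4 d t F_u): upper limit = 2.4·27·6·430 / 1000 = 167.2 kN.
  Edge l_c = 65 − 30/2 = 50 → r_n = 154.8 kN; interior l_c = 90 − 30 = 60 → r_n = 167.2 kN.
  R_n,bearing = 1·154.8 + 4·167.2 = 823.5 kN → 823.5 / 2 = 412 kN.
Bearing governs: 412 kN.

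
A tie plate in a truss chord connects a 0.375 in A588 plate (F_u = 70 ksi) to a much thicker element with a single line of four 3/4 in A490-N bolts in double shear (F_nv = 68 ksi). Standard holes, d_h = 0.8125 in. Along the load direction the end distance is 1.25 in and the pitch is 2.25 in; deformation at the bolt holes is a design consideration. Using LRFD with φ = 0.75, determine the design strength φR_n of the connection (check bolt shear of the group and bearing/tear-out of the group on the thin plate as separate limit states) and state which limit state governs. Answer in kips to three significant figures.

Bolt shear: A_b = π·0.75²/4 = 0.4418 in²; R_n = 68 × 0.4418 × 4 × 2 = 240.3 kips → 0.75 × 240.3 = 180 kips.
Bearing (1.2 l_c t F_u ≤ 2.4 d t F_u): upper limit = 2.4·0.75·0.375·70 = 47.25 kips.
  Edge l_c = 1.25 − 0.8125/2 = 0.8438 → r_n = 26.58 kips; interior l_c = 2.25 − 0.8125 = 1.438 → r_n = 45.28 kips.
  R_n,bearing = 1·26.58 + 3·45.28 = 162.4 kips → 0.75 × 162.4 = 122 kips.
Bearing governs: 122 kips.

122 kips (bearing governs)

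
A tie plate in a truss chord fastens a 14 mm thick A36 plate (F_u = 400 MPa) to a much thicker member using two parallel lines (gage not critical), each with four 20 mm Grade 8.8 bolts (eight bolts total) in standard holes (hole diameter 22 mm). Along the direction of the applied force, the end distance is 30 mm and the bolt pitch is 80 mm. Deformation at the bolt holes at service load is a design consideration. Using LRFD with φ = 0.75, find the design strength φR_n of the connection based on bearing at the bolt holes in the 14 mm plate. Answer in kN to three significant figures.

1400 kN

Per bolt r_n = 1.2 l_c t F_u ≤ 2.4 d t F_u; upper limit = 2.4 × 20 × 14 × 400 / 1000 = 268.8 kN.
Edge bolt: l_c = 30 − 22/2 = 19 mm → 1.2 × 19 × 14 × 400 / 1000 = 127.7 → r_n = 127.7 kN.
Interior bolts: l_c = 80 − 22 = 58 mm → 1.2 × 58 × 14 × 400 / 1000 = 389.8 → r_n = 268.8 kN.
R_n = 2 × 127.7 + 6 × 268.8 = 1868 kN.
Design strength φR_n = 0.75 × 1868 = 1400 kN.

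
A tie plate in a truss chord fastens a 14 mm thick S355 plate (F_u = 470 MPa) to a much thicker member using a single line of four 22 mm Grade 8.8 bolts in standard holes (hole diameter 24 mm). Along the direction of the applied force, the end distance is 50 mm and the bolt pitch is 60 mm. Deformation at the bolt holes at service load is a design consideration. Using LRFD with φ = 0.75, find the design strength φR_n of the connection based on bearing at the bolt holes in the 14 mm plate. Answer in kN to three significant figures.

865 kN

Per bolt r_n = 1.2 l_c t F_u ≤ 2.4 d t F_u; upper limit = 2.4 × 22 × 14 × 470 / 1000 = 347.4 kN.
Edge bolt: l_c = 50 − 24/2 = 38 mm → 1.2 × 38 × 14 × 470 / 1000 = 300 → r_n = 300 kN.
Interior bolts: l_c = 60 − 24 = 36 mm → 1.2 × 36 × 14 × 470 / 1000 = 284.3 → r_n = 284.3 kN.
R_n = 1 × 300 + 3 × 284.3 = 1153 kN.
Design strength φR_n = 0.75 × 1153 = 865 kN.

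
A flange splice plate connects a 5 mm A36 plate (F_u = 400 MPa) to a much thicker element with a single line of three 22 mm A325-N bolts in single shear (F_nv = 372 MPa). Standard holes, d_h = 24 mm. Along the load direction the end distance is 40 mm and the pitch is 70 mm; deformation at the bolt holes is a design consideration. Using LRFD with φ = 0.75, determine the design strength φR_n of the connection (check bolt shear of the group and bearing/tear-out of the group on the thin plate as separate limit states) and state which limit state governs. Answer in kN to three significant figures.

209 kN (bearing governs)

Bolt shear: A_b = π·22²/4 = 380.1 mm²; R_n = 372 × 380.1 × 3 × 1 / 1000 = 424.2 kN → 0.75 × 424.2 = 318 kN.
Bearing (1.2 l_c t F_u ≤ 2.4 d t F_u): upper limit = 2.4·22·5·400 / 1000 = 105.6 kN.
  Edge l_c = 40 − 24/2 = 28 → r_n = 67.2 kN; interior l_c = 70 − 24 = 46 → r_n = 105.6 kN.
  R_n,bearing = 1·67.2 + 2·105.6 = 278.4 kN → 0.75 × 278.4 = 209 kN.
Bearing governs: 209 kN.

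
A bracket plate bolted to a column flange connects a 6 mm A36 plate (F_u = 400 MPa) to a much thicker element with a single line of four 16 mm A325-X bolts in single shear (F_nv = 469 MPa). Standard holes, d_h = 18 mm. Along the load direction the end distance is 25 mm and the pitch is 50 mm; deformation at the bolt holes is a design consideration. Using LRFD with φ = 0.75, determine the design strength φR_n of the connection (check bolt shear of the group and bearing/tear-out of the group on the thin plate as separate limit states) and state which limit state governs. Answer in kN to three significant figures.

242 kN (bearing governs)

Bolt shear: A_b = π·16²/4 = 201.1 mm²; R_n = 469 × 201.1 × 4 × 1 / 1000 = 377.2 kN → 0.75 × 377.2 = 283 kN.
Bearing (1.2 l_c t F_u ≤ 2.4 d t F_u): upper limit = 2.4·16·6·400 / 1000 = 92.16 kN.
  Edge l_c = 25 − 18/2 = 16 → r_n = 46.08 kN; interior l_c = 50 − 18 = 32 → r_n = 92.16 kN.
  R_n,bearing = 1·46.08 + 3·92.16 = 322.6 kN → 0.75 × 322.6 = 242 kN.
Bearing governs: 242 kN.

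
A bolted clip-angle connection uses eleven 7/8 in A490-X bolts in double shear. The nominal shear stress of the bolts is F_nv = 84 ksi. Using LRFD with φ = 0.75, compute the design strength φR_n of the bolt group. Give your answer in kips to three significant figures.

A_b = π × 0.875² / 4 = 0.6013 in².
R_n = F_nv · A_b · n · n_s = 84 × 0.6013 × 11 × 2 = 1111 kips.
Design strength φR_n = 0.75 × 1111 = 833 kips.

833 kips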